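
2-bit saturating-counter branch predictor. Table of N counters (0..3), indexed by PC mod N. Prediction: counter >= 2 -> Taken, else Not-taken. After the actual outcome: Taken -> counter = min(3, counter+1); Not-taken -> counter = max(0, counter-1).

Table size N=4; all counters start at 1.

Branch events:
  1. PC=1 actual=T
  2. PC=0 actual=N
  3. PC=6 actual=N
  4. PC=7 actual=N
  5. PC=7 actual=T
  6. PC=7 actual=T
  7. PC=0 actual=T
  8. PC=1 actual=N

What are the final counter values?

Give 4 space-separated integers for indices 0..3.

Ev 1: PC=1 idx=1 pred=N actual=T -> ctr[1]=2
Ev 2: PC=0 idx=0 pred=N actual=N -> ctr[0]=0
Ev 3: PC=6 idx=2 pred=N actual=N -> ctr[2]=0
Ev 4: PC=7 idx=3 pred=N actual=N -> ctr[3]=0
Ev 5: PC=7 idx=3 pred=N actual=T -> ctr[3]=1
Ev 6: PC=7 idx=3 pred=N actual=T -> ctr[3]=2
Ev 7: PC=0 idx=0 pred=N actual=T -> ctr[0]=1
Ev 8: PC=1 idx=1 pred=T actual=N -> ctr[1]=1

Answer: 1 1 0 2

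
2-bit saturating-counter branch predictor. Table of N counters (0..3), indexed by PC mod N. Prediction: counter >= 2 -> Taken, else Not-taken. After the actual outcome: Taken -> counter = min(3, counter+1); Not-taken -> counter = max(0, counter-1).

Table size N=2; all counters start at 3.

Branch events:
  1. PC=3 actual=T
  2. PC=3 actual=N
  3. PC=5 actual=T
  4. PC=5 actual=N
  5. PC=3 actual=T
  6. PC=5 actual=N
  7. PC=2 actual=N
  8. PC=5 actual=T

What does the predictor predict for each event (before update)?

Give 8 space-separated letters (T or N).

Answer: T T T T T T T T

Derivation:
Ev 1: PC=3 idx=1 pred=T actual=T -> ctr[1]=3
Ev 2: PC=3 idx=1 pred=T actual=N -> ctr[1]=2
Ev 3: PC=5 idx=1 pred=T actual=T -> ctr[1]=3
Ev 4: PC=5 idx=1 pred=T actual=N -> ctr[1]=2
Ev 5: PC=3 idx=1 pred=T actual=T -> ctr[1]=3
Ev 6: PC=5 idx=1 pred=T actual=N -> ctr[1]=2
Ev 7: PC=2 idx=0 pred=T actual=N -> ctr[0]=2
Ev 8: PC=5 idx=1 pred=T actual=T -> ctr[1]=3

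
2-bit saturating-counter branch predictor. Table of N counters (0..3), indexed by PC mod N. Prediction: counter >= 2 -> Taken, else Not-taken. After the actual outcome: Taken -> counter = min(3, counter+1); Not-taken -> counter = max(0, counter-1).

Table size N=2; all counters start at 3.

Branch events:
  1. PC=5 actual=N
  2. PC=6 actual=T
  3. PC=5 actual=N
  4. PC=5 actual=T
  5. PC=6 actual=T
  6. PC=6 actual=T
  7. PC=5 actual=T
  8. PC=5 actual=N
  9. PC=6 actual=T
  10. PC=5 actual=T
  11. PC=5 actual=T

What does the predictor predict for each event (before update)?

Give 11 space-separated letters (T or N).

Answer: T T T N T T T T T T T

Derivation:
Ev 1: PC=5 idx=1 pred=T actual=N -> ctr[1]=2
Ev 2: PC=6 idx=0 pred=T actual=T -> ctr[0]=3
Ev 3: PC=5 idx=1 pred=T actual=N -> ctr[1]=1
Ev 4: PC=5 idx=1 pred=N actual=T -> ctr[1]=2
Ev 5: PC=6 idx=0 pred=T actual=T -> ctr[0]=3
Ev 6: PC=6 idx=0 pred=T actual=T -> ctr[0]=3
Ev 7: PC=5 idx=1 pred=T actual=T -> ctr[1]=3
Ev 8: PC=5 idx=1 pred=T actual=N -> ctr[1]=2
Ev 9: PC=6 idx=0 pred=T actual=T -> ctr[0]=3
Ev 10: PC=5 idx=1 pred=T actual=T -> ctr[1]=3
Ev 11: PC=5 idx=1 pred=T actual=T -> ctr[1]=3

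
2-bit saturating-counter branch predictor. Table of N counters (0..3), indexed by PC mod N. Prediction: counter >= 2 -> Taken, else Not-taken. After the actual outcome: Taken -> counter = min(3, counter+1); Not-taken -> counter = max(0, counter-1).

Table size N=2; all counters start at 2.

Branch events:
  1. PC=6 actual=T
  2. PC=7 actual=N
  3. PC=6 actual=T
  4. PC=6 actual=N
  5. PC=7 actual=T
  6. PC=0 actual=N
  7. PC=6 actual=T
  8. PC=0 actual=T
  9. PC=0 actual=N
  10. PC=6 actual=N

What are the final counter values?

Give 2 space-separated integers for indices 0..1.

Answer: 1 2

Derivation:
Ev 1: PC=6 idx=0 pred=T actual=T -> ctr[0]=3
Ev 2: PC=7 idx=1 pred=T actual=N -> ctr[1]=1
Ev 3: PC=6 idx=0 pred=T actual=T -> ctr[0]=3
Ev 4: PC=6 idx=0 pred=T actual=N -> ctr[0]=2
Ev 5: PC=7 idx=1 pred=N actual=T -> ctr[1]=2
Ev 6: PC=0 idx=0 pred=T actual=N -> ctr[0]=1
Ev 7: PC=6 idx=0 pred=N actual=T -> ctr[0]=2
Ev 8: PC=0 idx=0 pred=T actual=T -> ctr[0]=3
Ev 9: PC=0 idx=0 pred=T actual=N -> ctr[0]=2
Ev 10: PC=6 idx=0 pred=T actual=N -> ctr[0]=1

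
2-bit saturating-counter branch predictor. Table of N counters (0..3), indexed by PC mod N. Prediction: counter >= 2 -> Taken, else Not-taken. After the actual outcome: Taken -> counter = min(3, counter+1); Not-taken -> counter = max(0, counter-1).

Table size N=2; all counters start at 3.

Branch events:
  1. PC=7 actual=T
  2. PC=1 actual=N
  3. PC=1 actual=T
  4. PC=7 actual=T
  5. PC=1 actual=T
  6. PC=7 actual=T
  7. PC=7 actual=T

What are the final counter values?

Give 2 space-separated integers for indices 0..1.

Ev 1: PC=7 idx=1 pred=T actual=T -> ctr[1]=3
Ev 2: PC=1 idx=1 pred=T actual=N -> ctr[1]=2
Ev 3: PC=1 idx=1 pred=T actual=T -> ctr[1]=3
Ev 4: PC=7 idx=1 pred=T actual=T -> ctr[1]=3
Ev 5: PC=1 idx=1 pred=T actual=T -> ctr[1]=3
Ev 6: PC=7 idx=1 pred=T actual=T -> ctr[1]=3
Ev 7: PC=7 idx=1 pred=T actual=T -> ctr[1]=3

Answer: 3 3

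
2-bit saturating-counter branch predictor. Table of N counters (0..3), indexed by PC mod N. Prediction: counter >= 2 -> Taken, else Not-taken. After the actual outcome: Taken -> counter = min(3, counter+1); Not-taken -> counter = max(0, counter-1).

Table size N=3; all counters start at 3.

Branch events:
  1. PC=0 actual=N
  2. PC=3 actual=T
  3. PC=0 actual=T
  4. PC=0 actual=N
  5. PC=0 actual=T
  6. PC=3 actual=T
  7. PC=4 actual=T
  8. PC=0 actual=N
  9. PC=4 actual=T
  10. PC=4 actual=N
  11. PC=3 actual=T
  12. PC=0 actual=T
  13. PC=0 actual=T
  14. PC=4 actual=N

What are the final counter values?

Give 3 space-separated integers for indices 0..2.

Ev 1: PC=0 idx=0 pred=T actual=N -> ctr[0]=2
Ev 2: PC=3 idx=0 pred=T actual=T -> ctr[0]=3
Ev 3: PC=0 idx=0 pred=T actual=T -> ctr[0]=3
Ev 4: PC=0 idx=0 pred=T actual=N -> ctr[0]=2
Ev 5: PC=0 idx=0 pred=T actual=T -> ctr[0]=3
Ev 6: PC=3 idx=0 pred=T actual=T -> ctr[0]=3
Ev 7: PC=4 idx=1 pred=T actual=T -> ctr[1]=3
Ev 8: PC=0 idx=0 pred=T actual=N -> ctr[0]=2
Ev 9: PC=4 idx=1 pred=T actual=T -> ctr[1]=3
Ev 10: PC=4 idx=1 pred=T actual=N -> ctr[1]=2
Ev 11: PC=3 idx=0 pred=T actual=T -> ctr[0]=3
Ev 12: PC=0 idx=0 pred=T actual=T -> ctr[0]=3
Ev 13: PC=0 idx=0 pred=T actual=T -> ctr[0]=3
Ev 14: PC=4 idx=1 pred=T actual=N -> ctr[1]=1

Answer: 3 1 3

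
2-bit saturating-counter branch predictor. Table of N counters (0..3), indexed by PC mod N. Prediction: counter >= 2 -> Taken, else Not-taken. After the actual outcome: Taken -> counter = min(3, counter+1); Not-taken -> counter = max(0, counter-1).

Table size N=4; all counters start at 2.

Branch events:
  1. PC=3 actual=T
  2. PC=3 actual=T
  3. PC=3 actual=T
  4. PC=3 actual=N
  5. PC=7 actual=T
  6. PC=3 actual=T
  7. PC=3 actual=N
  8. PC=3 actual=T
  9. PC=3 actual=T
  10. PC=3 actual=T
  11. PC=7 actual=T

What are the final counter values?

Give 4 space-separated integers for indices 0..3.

Ev 1: PC=3 idx=3 pred=T actual=T -> ctr[3]=3
Ev 2: PC=3 idx=3 pred=T actual=T -> ctr[3]=3
Ev 3: PC=3 idx=3 pred=T actual=T -> ctr[3]=3
Ev 4: PC=3 idx=3 pred=T actual=N -> ctr[3]=2
Ev 5: PC=7 idx=3 pred=T actual=T -> ctr[3]=3
Ev 6: PC=3 idx=3 pred=T actual=T -> ctr[3]=3
Ev 7: PC=3 idx=3 pred=T actual=N -> ctr[3]=2
Ev 8: PC=3 idx=3 pred=T actual=T -> ctr[3]=3
Ev 9: PC=3 idx=3 pred=T actual=T -> ctr[3]=3
Ev 10: PC=3 idx=3 pred=T actual=T -> ctr[3]=3
Ev 11: PC=7 idx=3 pred=T actual=T -> ctr[3]=3

Answer: 2 2 2 3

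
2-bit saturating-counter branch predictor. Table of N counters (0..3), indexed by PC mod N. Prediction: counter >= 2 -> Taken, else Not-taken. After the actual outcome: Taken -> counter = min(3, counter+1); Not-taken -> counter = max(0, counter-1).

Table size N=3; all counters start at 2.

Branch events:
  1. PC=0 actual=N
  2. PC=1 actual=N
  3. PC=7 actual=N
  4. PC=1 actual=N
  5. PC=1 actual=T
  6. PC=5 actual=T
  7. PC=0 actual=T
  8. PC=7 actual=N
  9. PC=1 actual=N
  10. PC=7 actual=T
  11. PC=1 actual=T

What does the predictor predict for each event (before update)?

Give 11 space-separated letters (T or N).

Ev 1: PC=0 idx=0 pred=T actual=N -> ctr[0]=1
Ev 2: PC=1 idx=1 pred=T actual=N -> ctr[1]=1
Ev 3: PC=7 idx=1 pred=N actual=N -> ctr[1]=0
Ev 4: PC=1 idx=1 pred=N actual=N -> ctr[1]=0
Ev 5: PC=1 idx=1 pred=N actual=T -> ctr[1]=1
Ev 6: PC=5 idx=2 pred=T actual=T -> ctr[2]=3
Ev 7: PC=0 idx=0 pred=N actual=T -> ctr[0]=2
Ev 8: PC=7 idx=1 pred=N actual=N -> ctr[1]=0
Ev 9: PC=1 idx=1 pred=N actual=N -> ctr[1]=0
Ev 10: PC=7 idx=1 pred=N actual=T -> ctr[1]=1
Ev 11: PC=1 idx=1 pred=N actual=T -> ctr[1]=2

Answer: T T N N N T N N N N N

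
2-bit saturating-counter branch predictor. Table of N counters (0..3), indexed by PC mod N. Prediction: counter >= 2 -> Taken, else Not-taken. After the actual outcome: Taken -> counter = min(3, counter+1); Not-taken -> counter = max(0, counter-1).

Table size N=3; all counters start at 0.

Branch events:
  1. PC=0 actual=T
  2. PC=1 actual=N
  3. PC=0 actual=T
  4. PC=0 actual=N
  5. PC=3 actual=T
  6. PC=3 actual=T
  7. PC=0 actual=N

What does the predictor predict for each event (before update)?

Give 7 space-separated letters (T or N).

Answer: N N N T N T T

Derivation:
Ev 1: PC=0 idx=0 pred=N actual=T -> ctr[0]=1
Ev 2: PC=1 idx=1 pred=N actual=N -> ctr[1]=0
Ev 3: PC=0 idx=0 pred=N actual=T -> ctr[0]=2
Ev 4: PC=0 idx=0 pred=T actual=N -> ctr[0]=1
Ev 5: PC=3 idx=0 pred=N actual=T -> ctr[0]=2
Ev 6: PC=3 idx=0 pred=T actual=T -> ctr[0]=3
Ev 7: PC=0 idx=0 pred=T actual=N -> ctr[0]=2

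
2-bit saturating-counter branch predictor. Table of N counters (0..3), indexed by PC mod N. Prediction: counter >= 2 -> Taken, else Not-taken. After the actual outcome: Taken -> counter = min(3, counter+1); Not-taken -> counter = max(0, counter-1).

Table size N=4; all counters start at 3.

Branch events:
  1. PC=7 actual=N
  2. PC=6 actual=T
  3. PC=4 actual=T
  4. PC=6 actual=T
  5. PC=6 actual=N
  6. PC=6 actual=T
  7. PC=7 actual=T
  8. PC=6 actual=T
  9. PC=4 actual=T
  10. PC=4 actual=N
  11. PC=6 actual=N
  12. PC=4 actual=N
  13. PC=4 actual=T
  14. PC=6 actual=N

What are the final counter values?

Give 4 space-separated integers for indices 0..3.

Ev 1: PC=7 idx=3 pred=T actual=N -> ctr[3]=2
Ev 2: PC=6 idx=2 pred=T actual=T -> ctr[2]=3
Ev 3: PC=4 idx=0 pred=T actual=T -> ctr[0]=3
Ev 4: PC=6 idx=2 pred=T actual=T -> ctr[2]=3
Ev 5: PC=6 idx=2 pred=T actual=N -> ctr[2]=2
Ev 6: PC=6 idx=2 pred=T actual=T -> ctr[2]=3
Ev 7: PC=7 idx=3 pred=T actual=T -> ctr[3]=3
Ev 8: PC=6 idx=2 pred=T actual=T -> ctr[2]=3
Ev 9: PC=4 idx=0 pred=T actual=T -> ctr[0]=3
Ev 10: PC=4 idx=0 pred=T actual=N -> ctr[0]=2
Ev 11: PC=6 idx=2 pred=T actual=N -> ctr[2]=2
Ev 12: PC=4 idx=0 pred=T actual=N -> ctr[0]=1
Ev 13: PC=4 idx=0 pred=N actual=T -> ctr[0]=2
Ev 14: PC=6 idx=2 pred=T actual=N -> ctr[2]=1

Answer: 2 3 1 3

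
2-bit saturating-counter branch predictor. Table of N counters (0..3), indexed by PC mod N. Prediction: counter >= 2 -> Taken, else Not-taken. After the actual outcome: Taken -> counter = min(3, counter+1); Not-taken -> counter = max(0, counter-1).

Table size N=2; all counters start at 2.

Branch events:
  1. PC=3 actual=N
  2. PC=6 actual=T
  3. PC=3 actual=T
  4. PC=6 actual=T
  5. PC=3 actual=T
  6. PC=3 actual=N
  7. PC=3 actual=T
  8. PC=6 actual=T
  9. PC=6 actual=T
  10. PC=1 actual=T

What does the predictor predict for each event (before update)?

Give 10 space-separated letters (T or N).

Answer: T T N T T T T T T T

Derivation:
Ev 1: PC=3 idx=1 pred=T actual=N -> ctr[1]=1
Ev 2: PC=6 idx=0 pred=T actual=T -> ctr[0]=3
Ev 3: PC=3 idx=1 pred=N actual=T -> ctr[1]=2
Ev 4: PC=6 idx=0 pred=T actual=T -> ctr[0]=3
Ev 5: PC=3 idx=1 pred=T actual=T -> ctr[1]=3
Ev 6: PC=3 idx=1 pred=T actual=N -> ctr[1]=2
Ev 7: PC=3 idx=1 pred=T actual=T -> ctr[1]=3
Ev 8: PC=6 idx=0 pred=T actual=T -> ctr[0]=3
Ev 9: PC=6 idx=0 pred=T actual=T -> ctr[0]=3
Ev 10: PC=1 idx=1 pred=T actual=T -> ctr[1]=3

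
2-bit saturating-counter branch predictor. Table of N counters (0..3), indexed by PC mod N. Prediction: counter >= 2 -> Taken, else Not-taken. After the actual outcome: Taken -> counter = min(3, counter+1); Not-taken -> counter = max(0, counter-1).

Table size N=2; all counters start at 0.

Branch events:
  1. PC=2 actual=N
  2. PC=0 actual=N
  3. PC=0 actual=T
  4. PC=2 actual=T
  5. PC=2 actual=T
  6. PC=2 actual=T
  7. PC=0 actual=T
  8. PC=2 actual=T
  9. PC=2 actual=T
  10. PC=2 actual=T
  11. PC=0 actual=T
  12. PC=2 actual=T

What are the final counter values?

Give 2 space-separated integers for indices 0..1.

Ev 1: PC=2 idx=0 pred=N actual=N -> ctr[0]=0
Ev 2: PC=0 idx=0 pred=N actual=N -> ctr[0]=0
Ev 3: PC=0 idx=0 pred=N actual=T -> ctr[0]=1
Ev 4: PC=2 idx=0 pred=N actual=T -> ctr[0]=2
Ev 5: PC=2 idx=0 pred=T actual=T -> ctr[0]=3
Ev 6: PC=2 idx=0 pred=T actual=T -> ctr[0]=3
Ev 7: PC=0 idx=0 pred=T actual=T -> ctr[0]=3
Ev 8: PC=2 idx=0 pred=T actual=T -> ctr[0]=3
Ev 9: PC=2 idx=0 pred=T actual=T -> ctr[0]=3
Ev 10: PC=2 idx=0 pred=T actual=T -> ctr[0]=3
Ev 11: PC=0 idx=0 pred=T actual=T -> ctr[0]=3
Ev 12: PC=2 idx=0 pred=T actual=T -> ctr[0]=3

Answer: 3 0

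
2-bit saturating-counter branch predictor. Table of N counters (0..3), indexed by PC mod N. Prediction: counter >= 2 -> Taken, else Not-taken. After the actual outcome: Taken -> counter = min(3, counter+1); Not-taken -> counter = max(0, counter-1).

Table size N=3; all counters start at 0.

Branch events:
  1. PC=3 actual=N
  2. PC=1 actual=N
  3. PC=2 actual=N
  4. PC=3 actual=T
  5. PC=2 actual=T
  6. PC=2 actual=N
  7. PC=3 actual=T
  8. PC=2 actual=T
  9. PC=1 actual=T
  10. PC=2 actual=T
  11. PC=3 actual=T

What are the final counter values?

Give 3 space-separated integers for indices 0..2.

Answer: 3 1 2

Derivation:
Ev 1: PC=3 idx=0 pred=N actual=N -> ctr[0]=0
Ev 2: PC=1 idx=1 pred=N actual=N -> ctr[1]=0
Ev 3: PC=2 idx=2 pred=N actual=N -> ctr[2]=0
Ev 4: PC=3 idx=0 pred=N actual=T -> ctr[0]=1
Ev 5: PC=2 idx=2 pred=N actual=T -> ctr[2]=1
Ev 6: PC=2 idx=2 pred=N actual=N -> ctr[2]=0
Ev 7: PC=3 idx=0 pred=N actual=T -> ctr[0]=2
Ev 8: PC=2 idx=2 pred=N actual=T -> ctr[2]=1
Ev 9: PC=1 idx=1 pred=N actual=T -> ctr[1]=1
Ev 10: PC=2 idx=2 pred=N actual=T -> ctr[2]=2
Ev 11: PC=3 idx=0 pred=T actual=T -> ctr[0]=3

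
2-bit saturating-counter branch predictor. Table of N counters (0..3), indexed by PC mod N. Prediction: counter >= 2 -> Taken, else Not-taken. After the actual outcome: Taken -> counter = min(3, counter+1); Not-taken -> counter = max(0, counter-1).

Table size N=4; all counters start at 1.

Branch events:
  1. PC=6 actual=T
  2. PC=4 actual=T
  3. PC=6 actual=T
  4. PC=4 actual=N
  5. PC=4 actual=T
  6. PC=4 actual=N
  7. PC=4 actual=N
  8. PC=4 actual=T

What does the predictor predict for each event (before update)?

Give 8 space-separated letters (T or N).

Answer: N N T T N T N N

Derivation:
Ev 1: PC=6 idx=2 pred=N actual=T -> ctr[2]=2
Ev 2: PC=4 idx=0 pred=N actual=T -> ctr[0]=2
Ev 3: PC=6 idx=2 pred=T actual=T -> ctr[2]=3
Ev 4: PC=4 idx=0 pred=T actual=N -> ctr[0]=1
Ev 5: PC=4 idx=0 pred=N actual=T -> ctr[0]=2
Ev 6: PC=4 idx=0 pred=T actual=N -> ctr[0]=1
Ev 7: PC=4 idx=0 pred=N actual=N -> ctr[0]=0
Ev 8: PC=4 idx=0 pred=N actual=T -> ctr[0]=1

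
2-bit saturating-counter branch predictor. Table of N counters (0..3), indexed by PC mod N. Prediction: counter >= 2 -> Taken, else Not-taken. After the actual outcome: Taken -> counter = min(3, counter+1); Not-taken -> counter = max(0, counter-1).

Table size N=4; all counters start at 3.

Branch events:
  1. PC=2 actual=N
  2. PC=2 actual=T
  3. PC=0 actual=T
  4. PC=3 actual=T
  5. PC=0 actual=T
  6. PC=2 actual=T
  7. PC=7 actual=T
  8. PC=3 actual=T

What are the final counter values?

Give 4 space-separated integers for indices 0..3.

Answer: 3 3 3 3

Derivation:
Ev 1: PC=2 idx=2 pred=T actual=N -> ctr[2]=2
Ev 2: PC=2 idx=2 pred=T actual=T -> ctr[2]=3
Ev 3: PC=0 idx=0 pred=T actual=T -> ctr[0]=3
Ev 4: PC=3 idx=3 pred=T actual=T -> ctr[3]=3
Ev 5: PC=0 idx=0 pred=T actual=T -> ctr[0]=3
Ev 6: PC=2 idx=2 pred=T actual=T -> ctr[2]=3
Ev 7: PC=7 idx=3 pred=T actual=T -> ctr[3]=3
Ev 8: PC=3 idx=3 pred=T actual=T -> ctr[3]=3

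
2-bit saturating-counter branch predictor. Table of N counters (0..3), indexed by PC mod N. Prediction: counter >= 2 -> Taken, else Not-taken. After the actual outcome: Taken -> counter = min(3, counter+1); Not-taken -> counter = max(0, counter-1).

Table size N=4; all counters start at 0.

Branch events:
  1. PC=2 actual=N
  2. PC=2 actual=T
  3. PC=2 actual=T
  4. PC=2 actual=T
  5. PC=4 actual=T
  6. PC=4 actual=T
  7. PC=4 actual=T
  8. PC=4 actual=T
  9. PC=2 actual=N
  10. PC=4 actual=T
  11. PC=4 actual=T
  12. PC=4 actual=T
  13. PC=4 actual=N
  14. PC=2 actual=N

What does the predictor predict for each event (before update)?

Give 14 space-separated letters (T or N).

Answer: N N N T N N T T T T T T T T

Derivation:
Ev 1: PC=2 idx=2 pred=N actual=N -> ctr[2]=0
Ev 2: PC=2 idx=2 pred=N actual=T -> ctr[2]=1
Ev 3: PC=2 idx=2 pred=N actual=T -> ctr[2]=2
Ev 4: PC=2 idx=2 pred=T actual=T -> ctr[2]=3
Ev 5: PC=4 idx=0 pred=N actual=T -> ctr[0]=1
Ev 6: PC=4 idx=0 pred=N actual=T -> ctr[0]=2
Ev 7: PC=4 idx=0 pred=T actual=T -> ctr[0]=3
Ev 8: PC=4 idx=0 pred=T actual=T -> ctr[0]=3
Ev 9: PC=2 idx=2 pred=T actual=N -> ctr[2]=2
Ev 10: PC=4 idx=0 pred=T actual=T -> ctr[0]=3
Ev 11: PC=4 idx=0 pred=T actual=T -> ctr[0]=3
Ev 12: PC=4 idx=0 pred=T actual=T -> ctr[0]=3
Ev 13: PC=4 idx=0 pred=T actual=N -> ctr[0]=2
Ev 14: PC=2 idx=2 pred=T actual=N -> ctr[2]=1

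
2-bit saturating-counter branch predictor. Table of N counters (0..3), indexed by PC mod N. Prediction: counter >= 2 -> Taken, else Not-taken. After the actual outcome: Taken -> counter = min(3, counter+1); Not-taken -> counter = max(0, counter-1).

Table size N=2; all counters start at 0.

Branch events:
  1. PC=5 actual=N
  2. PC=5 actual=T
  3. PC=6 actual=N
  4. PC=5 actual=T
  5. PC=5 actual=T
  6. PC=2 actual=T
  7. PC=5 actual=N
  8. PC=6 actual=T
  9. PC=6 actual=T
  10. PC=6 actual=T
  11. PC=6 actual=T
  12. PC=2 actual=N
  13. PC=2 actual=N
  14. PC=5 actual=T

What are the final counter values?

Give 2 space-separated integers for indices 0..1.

Answer: 1 3

Derivation:
Ev 1: PC=5 idx=1 pred=N actual=N -> ctr[1]=0
Ev 2: PC=5 idx=1 pred=N actual=T -> ctr[1]=1
Ev 3: PC=6 idx=0 pred=N actual=N -> ctr[0]=0
Ev 4: PC=5 idx=1 pred=N actual=T -> ctr[1]=2
Ev 5: PC=5 idx=1 pred=T actual=T -> ctr[1]=3
Ev 6: PC=2 idx=0 pred=N actual=T -> ctr[0]=1
Ev 7: PC=5 idx=1 pred=T actual=N -> ctr[1]=2
Ev 8: PC=6 idx=0 pred=N actual=T -> ctr[0]=2
Ev 9: PC=6 idx=0 pred=T actual=T -> ctr[0]=3
Ev 10: PC=6 idx=0 pred=T actual=T -> ctr[0]=3
Ev 11: PC=6 idx=0 pred=T actual=T -> ctr[0]=3
Ev 12: PC=2 idx=0 pred=T actual=N -> ctr[0]=2
Ev 13: PC=2 idx=0 pred=T actual=N -> ctr[0]=1
Ev 14: PC=5 idx=1 pred=T actual=T -> ctr[1]=3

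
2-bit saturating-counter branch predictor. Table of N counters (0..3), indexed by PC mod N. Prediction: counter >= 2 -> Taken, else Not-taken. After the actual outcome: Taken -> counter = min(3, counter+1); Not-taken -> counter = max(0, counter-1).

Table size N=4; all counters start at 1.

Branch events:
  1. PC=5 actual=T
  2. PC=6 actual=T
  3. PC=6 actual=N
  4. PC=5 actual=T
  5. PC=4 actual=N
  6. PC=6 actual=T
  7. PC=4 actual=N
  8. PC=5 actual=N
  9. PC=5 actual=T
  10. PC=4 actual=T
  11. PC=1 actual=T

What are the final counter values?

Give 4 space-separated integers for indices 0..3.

Answer: 1 3 2 1

Derivation:
Ev 1: PC=5 idx=1 pred=N actual=T -> ctr[1]=2
Ev 2: PC=6 idx=2 pred=N actual=T -> ctr[2]=2
Ev 3: PC=6 idx=2 pred=T actual=N -> ctr[2]=1
Ev 4: PC=5 idx=1 pred=T actual=T -> ctr[1]=3
Ev 5: PC=4 idx=0 pred=N actual=N -> ctr[0]=0
Ev 6: PC=6 idx=2 pred=N actual=T -> ctr[2]=2
Ev 7: PC=4 idx=0 pred=N actual=N -> ctr[0]=0
Ev 8: PC=5 idx=1 pred=T actual=N -> ctr[1]=2
Ev 9: PC=5 idx=1 pred=T actual=T -> ctr[1]=3
Ev 10: PC=4 idx=0 pred=N actual=T -> ctr[0]=1
Ev 11: PC=1 idx=1 pred=T actual=T -> ctr[1]=3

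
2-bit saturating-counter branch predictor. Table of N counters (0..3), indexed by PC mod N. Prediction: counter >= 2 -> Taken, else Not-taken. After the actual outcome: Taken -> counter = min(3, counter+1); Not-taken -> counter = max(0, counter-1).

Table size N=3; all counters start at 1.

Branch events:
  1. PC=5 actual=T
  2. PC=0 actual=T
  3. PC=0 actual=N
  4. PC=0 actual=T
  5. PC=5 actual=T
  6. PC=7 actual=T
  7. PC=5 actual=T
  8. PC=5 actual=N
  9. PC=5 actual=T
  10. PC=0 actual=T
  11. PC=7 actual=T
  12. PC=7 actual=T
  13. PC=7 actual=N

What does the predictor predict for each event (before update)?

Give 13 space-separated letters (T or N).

Answer: N N T N T N T T T T T T T

Derivation:
Ev 1: PC=5 idx=2 pred=N actual=T -> ctr[2]=2
Ev 2: PC=0 idx=0 pred=N actual=T -> ctr[0]=2
Ev 3: PC=0 idx=0 pred=T actual=N -> ctr[0]=1
Ev 4: PC=0 idx=0 pred=N actual=T -> ctr[0]=2
Ev 5: PC=5 idx=2 pred=T actual=T -> ctr[2]=3
Ev 6: PC=7 idx=1 pred=N actual=T -> ctr[1]=2
Ev 7: PC=5 idx=2 pred=T actual=T -> ctr[2]=3
Ev 8: PC=5 idx=2 pred=T actual=N -> ctr[2]=2
Ev 9: PC=5 idx=2 pred=T actual=T -> ctr[2]=3
Ev 10: PC=0 idx=0 pred=T actual=T -> ctr[0]=3
Ev 11: PC=7 idx=1 pred=T actual=T -> ctr[1]=3
Ev 12: PC=7 idx=1 pred=T actual=T -> ctr[1]=3
Ev 13: PC=7 idx=1 pred=T actual=N -> ctr[1]=2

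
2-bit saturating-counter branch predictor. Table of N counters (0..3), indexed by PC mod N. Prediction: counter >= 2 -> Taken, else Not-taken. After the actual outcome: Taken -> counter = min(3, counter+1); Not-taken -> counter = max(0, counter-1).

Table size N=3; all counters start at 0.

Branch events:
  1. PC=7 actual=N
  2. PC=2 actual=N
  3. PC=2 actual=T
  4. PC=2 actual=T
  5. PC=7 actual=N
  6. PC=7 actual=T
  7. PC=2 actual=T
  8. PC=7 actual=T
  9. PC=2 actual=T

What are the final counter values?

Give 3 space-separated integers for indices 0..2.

Ev 1: PC=7 idx=1 pred=N actual=N -> ctr[1]=0
Ev 2: PC=2 idx=2 pred=N actual=N -> ctr[2]=0
Ev 3: PC=2 idx=2 pred=N actual=T -> ctr[2]=1
Ev 4: PC=2 idx=2 pred=N actual=T -> ctr[2]=2
Ev 5: PC=7 idx=1 pred=N actual=N -> ctr[1]=0
Ev 6: PC=7 idx=1 pred=N actual=T -> ctr[1]=1
Ev 7: PC=2 idx=2 pred=T actual=T -> ctr[2]=3
Ev 8: PC=7 idx=1 pred=N actual=T -> ctr[1]=2
Ev 9: PC=2 idx=2 pred=T actual=T -> ctr[2]=3

Answer: 0 2 3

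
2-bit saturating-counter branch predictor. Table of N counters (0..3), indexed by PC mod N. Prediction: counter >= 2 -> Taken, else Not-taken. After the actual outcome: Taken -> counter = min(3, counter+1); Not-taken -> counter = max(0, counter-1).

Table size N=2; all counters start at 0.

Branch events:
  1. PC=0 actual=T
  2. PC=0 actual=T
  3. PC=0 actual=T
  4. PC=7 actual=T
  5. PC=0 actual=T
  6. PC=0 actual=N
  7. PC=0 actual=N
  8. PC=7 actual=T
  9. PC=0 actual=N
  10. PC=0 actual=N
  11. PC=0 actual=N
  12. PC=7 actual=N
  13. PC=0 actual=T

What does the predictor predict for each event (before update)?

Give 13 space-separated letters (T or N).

Ev 1: PC=0 idx=0 pred=N actual=T -> ctr[0]=1
Ev 2: PC=0 idx=0 pred=N actual=T -> ctr[0]=2
Ev 3: PC=0 idx=0 pred=T actual=T -> ctr[0]=3
Ev 4: PC=7 idx=1 pred=N actual=T -> ctr[1]=1
Ev 5: PC=0 idx=0 pred=T actual=T -> ctr[0]=3
Ev 6: PC=0 idx=0 pred=T actual=N -> ctr[0]=2
Ev 7: PC=0 idx=0 pred=T actual=N -> ctr[0]=1
Ev 8: PC=7 idx=1 pred=N actual=T -> ctr[1]=2
Ev 9: PC=0 idx=0 pred=N actual=N -> ctr[0]=0
Ev 10: PC=0 idx=0 pred=N actual=N -> ctr[0]=0
Ev 11: PC=0 idx=0 pred=N actual=N -> ctr[0]=0
Ev 12: PC=7 idx=1 pred=T actual=N -> ctr[1]=1
Ev 13: PC=0 idx=0 pred=N actual=T -> ctr[0]=1

Answer: N N T N T T T N N N N T N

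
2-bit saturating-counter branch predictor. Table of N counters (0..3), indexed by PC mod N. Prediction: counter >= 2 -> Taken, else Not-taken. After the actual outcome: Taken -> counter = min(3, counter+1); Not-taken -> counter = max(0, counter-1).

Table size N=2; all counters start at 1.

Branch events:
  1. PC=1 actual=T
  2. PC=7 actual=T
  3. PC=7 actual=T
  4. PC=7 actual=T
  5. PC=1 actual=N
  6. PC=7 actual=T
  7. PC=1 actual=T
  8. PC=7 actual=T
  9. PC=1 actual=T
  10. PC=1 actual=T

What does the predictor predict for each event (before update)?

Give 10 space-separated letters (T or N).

Ev 1: PC=1 idx=1 pred=N actual=T -> ctr[1]=2
Ev 2: PC=7 idx=1 pred=T actual=T -> ctr[1]=3
Ev 3: PC=7 idx=1 pred=T actual=T -> ctr[1]=3
Ev 4: PC=7 idx=1 pred=T actual=T -> ctr[1]=3
Ev 5: PC=1 idx=1 pred=T actual=N -> ctr[1]=2
Ev 6: PC=7 idx=1 pred=T actual=T -> ctr[1]=3
Ev 7: PC=1 idx=1 pred=T actual=T -> ctr[1]=3
Ev 8: PC=7 idx=1 pred=T actual=T -> ctr[1]=3
Ev 9: PC=1 idx=1 pred=T actual=T -> ctr[1]=3
Ev 10: PC=1 idx=1 pred=T actual=T -> ctr[1]=3

Answer: N T T T T T T T T T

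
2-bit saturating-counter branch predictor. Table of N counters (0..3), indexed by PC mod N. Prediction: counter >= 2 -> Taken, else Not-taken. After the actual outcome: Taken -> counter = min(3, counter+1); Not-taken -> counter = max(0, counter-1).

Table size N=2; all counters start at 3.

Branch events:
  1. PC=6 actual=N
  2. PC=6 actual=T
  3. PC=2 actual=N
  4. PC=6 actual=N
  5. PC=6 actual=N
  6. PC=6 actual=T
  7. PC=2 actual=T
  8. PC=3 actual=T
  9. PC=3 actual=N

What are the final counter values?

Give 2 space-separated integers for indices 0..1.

Answer: 2 2

Derivation:
Ev 1: PC=6 idx=0 pred=T actual=N -> ctr[0]=2
Ev 2: PC=6 idx=0 pred=T actual=T -> ctr[0]=3
Ev 3: PC=2 idx=0 pred=T actual=N -> ctr[0]=2
Ev 4: PC=6 idx=0 pred=T actual=N -> ctr[0]=1
Ev 5: PC=6 idx=0 pred=N actual=N -> ctr[0]=0
Ev 6: PC=6 idx=0 pred=N actual=T -> ctr[0]=1
Ev 7: PC=2 idx=0 pred=N actual=T -> ctr[0]=2
Ev 8: PC=3 idx=1 pred=T actual=T -> ctr[1]=3
Ev 9: PC=3 idx=1 pred=T actual=N -> ctr[1]=2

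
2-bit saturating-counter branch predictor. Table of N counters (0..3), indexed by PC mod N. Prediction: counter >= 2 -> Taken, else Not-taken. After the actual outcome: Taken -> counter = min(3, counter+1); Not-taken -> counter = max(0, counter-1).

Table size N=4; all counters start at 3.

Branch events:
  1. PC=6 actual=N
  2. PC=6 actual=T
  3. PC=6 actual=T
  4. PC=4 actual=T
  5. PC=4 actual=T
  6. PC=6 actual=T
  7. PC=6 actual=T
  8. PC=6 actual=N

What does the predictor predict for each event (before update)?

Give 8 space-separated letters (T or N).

Ev 1: PC=6 idx=2 pred=T actual=N -> ctr[2]=2
Ev 2: PC=6 idx=2 pred=T actual=T -> ctr[2]=3
Ev 3: PC=6 idx=2 pred=T actual=T -> ctr[2]=3
Ev 4: PC=4 idx=0 pred=T actual=T -> ctr[0]=3
Ev 5: PC=4 idx=0 pred=T actual=T -> ctr[0]=3
Ev 6: PC=6 idx=2 pred=T actual=T -> ctr[2]=3
Ev 7: PC=6 idx=2 pred=T actual=T -> ctr[2]=3
Ev 8: PC=6 idx=2 pred=T actual=N -> ctr[2]=2

Answer: T T T T T T T T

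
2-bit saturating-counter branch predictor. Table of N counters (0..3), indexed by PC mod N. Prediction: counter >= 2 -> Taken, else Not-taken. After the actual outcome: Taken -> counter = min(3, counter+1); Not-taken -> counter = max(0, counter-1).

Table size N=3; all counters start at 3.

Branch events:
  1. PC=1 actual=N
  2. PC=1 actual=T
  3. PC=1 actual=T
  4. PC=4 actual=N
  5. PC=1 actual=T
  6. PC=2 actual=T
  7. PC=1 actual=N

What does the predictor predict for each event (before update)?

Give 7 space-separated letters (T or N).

Answer: T T T T T T T

Derivation:
Ev 1: PC=1 idx=1 pred=T actual=N -> ctr[1]=2
Ev 2: PC=1 idx=1 pred=T actual=T -> ctr[1]=3
Ev 3: PC=1 idx=1 pred=T actual=T -> ctr[1]=3
Ev 4: PC=4 idx=1 pred=T actual=N -> ctr[1]=2
Ev 5: PC=1 idx=1 pred=T actual=T -> ctr[1]=3
Ev 6: PC=2 idx=2 pred=T actual=T -> ctr[2]=3
Ev 7: PC=1 idx=1 pred=T actual=N -> ctr[1]=2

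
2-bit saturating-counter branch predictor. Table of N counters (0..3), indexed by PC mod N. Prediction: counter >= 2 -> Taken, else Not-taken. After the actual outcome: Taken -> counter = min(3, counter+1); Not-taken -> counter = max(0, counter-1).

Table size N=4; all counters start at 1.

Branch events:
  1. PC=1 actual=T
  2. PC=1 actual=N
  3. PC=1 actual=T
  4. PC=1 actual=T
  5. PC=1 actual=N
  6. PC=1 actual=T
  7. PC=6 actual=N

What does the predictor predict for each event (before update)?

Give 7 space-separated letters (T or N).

Answer: N T N T T T N

Derivation:
Ev 1: PC=1 idx=1 pred=N actual=T -> ctr[1]=2
Ev 2: PC=1 idx=1 pred=T actual=N -> ctr[1]=1
Ev 3: PC=1 idx=1 pred=N actual=T -> ctr[1]=2
Ev 4: PC=1 idx=1 pred=T actual=T -> ctr[1]=3
Ev 5: PC=1 idx=1 pred=T actual=N -> ctr[1]=2
Ev 6: PC=1 idx=1 pred=T actual=T -> ctr[1]=3
Ev 7: PC=6 idx=2 pred=N actual=N -> ctr[2]=0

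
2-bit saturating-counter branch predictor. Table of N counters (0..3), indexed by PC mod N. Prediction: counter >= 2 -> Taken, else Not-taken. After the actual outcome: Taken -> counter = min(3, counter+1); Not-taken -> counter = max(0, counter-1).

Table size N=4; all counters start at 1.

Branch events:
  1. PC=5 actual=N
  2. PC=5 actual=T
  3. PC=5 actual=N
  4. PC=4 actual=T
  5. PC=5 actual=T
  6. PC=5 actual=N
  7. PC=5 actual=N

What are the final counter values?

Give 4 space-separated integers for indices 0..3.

Ev 1: PC=5 idx=1 pred=N actual=N -> ctr[1]=0
Ev 2: PC=5 idx=1 pred=N actual=T -> ctr[1]=1
Ev 3: PC=5 idx=1 pred=N actual=N -> ctr[1]=0
Ev 4: PC=4 idx=0 pred=N actual=T -> ctr[0]=2
Ev 5: PC=5 idx=1 pred=N actual=T -> ctr[1]=1
Ev 6: PC=5 idx=1 pred=N actual=N -> ctr[1]=0
Ev 7: PC=5 idx=1 pred=N actual=N -> ctr[1]=0

Answer: 2 0 1 1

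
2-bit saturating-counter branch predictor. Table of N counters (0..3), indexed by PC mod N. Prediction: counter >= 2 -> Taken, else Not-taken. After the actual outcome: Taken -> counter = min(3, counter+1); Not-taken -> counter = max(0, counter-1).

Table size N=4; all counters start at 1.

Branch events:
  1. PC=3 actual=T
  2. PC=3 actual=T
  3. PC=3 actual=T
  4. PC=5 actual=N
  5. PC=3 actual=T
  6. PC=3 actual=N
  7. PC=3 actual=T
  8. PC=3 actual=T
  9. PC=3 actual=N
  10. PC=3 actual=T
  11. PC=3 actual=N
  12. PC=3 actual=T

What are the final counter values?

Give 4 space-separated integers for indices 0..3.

Ev 1: PC=3 idx=3 pred=N actual=T -> ctr[3]=2
Ev 2: PC=3 idx=3 pred=T actual=T -> ctr[3]=3
Ev 3: PC=3 idx=3 pred=T actual=T -> ctr[3]=3
Ev 4: PC=5 idx=1 pred=N actual=N -> ctr[1]=0
Ev 5: PC=3 idx=3 pred=T actual=T -> ctr[3]=3
Ev 6: PC=3 idx=3 pred=T actual=N -> ctr[3]=2
Ev 7: PC=3 idx=3 pred=T actual=T -> ctr[3]=3
Ev 8: PC=3 idx=3 pred=T actual=T -> ctr[3]=3
Ev 9: PC=3 idx=3 pred=T actual=N -> ctr[3]=2
Ev 10: PC=3 idx=3 pred=T actual=T -> ctr[3]=3
Ev 11: PC=3 idx=3 pred=T actual=N -> ctr[3]=2
Ev 12: PC=3 idx=3 pred=T actual=T -> ctr[3]=3

Answer: 1 0 1 3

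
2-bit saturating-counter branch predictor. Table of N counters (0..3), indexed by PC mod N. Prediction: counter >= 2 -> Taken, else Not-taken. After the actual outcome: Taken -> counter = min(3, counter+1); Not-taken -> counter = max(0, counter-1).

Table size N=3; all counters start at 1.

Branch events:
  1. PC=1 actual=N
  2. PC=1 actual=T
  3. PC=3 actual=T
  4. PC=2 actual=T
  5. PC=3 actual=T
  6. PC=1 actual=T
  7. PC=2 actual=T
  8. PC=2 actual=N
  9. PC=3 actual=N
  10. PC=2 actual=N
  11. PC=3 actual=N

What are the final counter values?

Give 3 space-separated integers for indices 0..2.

Answer: 1 2 1

Derivation:
Ev 1: PC=1 idx=1 pred=N actual=N -> ctr[1]=0
Ev 2: PC=1 idx=1 pred=N actual=T -> ctr[1]=1
Ev 3: PC=3 idx=0 pred=N actual=T -> ctr[0]=2
Ev 4: PC=2 idx=2 pred=N actual=T -> ctr[2]=2
Ev 5: PC=3 idx=0 pred=T actual=T -> ctr[0]=3
Ev 6: PC=1 idx=1 pred=N actual=T -> ctr[1]=2
Ev 7: PC=2 idx=2 pred=T actual=T -> ctr[2]=3
Ev 8: PC=2 idx=2 pred=T actual=N -> ctr[2]=2
Ev 9: PC=3 idx=0 pred=T actual=N -> ctr[0]=2
Ev 10: PC=2 idx=2 pred=T actual=N -> ctr[2]=1
Ev 11: PC=3 idx=0 pred=T actual=N -> ctr[0]=1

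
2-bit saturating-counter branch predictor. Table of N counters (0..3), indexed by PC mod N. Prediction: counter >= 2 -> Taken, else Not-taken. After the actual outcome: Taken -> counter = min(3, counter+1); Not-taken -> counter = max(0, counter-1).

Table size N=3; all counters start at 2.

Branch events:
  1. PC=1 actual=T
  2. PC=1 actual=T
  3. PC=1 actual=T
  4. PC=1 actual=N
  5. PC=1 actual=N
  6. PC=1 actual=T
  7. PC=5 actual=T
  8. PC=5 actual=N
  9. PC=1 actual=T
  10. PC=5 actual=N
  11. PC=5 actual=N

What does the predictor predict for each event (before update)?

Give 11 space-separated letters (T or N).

Ev 1: PC=1 idx=1 pred=T actual=T -> ctr[1]=3
Ev 2: PC=1 idx=1 pred=T actual=T -> ctr[1]=3
Ev 3: PC=1 idx=1 pred=T actual=T -> ctr[1]=3
Ev 4: PC=1 idx=1 pred=T actual=N -> ctr[1]=2
Ev 5: PC=1 idx=1 pred=T actual=N -> ctr[1]=1
Ev 6: PC=1 idx=1 pred=N actual=T -> ctr[1]=2
Ev 7: PC=5 idx=2 pred=T actual=T -> ctr[2]=3
Ev 8: PC=5 idx=2 pred=T actual=N -> ctr[2]=2
Ev 9: PC=1 idx=1 pred=T actual=T -> ctr[1]=3
Ev 10: PC=5 idx=2 pred=T actual=N -> ctr[2]=1
Ev 11: PC=5 idx=2 pred=N actual=N -> ctr[2]=0

Answer: T T T T T N T T T T N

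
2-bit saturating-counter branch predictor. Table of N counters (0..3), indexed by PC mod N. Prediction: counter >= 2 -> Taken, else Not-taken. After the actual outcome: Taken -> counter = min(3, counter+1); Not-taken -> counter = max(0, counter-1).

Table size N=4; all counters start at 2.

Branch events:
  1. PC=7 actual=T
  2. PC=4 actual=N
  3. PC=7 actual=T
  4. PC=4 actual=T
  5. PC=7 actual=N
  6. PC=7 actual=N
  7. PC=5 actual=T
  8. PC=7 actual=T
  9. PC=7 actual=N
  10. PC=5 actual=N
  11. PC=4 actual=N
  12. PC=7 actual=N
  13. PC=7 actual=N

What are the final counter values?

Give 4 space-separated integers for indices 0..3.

Ev 1: PC=7 idx=3 pred=T actual=T -> ctr[3]=3
Ev 2: PC=4 idx=0 pred=T actual=N -> ctr[0]=1
Ev 3: PC=7 idx=3 pred=T actual=T -> ctr[3]=3
Ev 4: PC=4 idx=0 pred=N actual=T -> ctr[0]=2
Ev 5: PC=7 idx=3 pred=T actual=N -> ctr[3]=2
Ev 6: PC=7 idx=3 pred=T actual=N -> ctr[3]=1
Ev 7: PC=5 idx=1 pred=T actual=T -> ctr[1]=3
Ev 8: PC=7 idx=3 pred=N actual=T -> ctr[3]=2
Ev 9: PC=7 idx=3 pred=T actual=N -> ctr[3]=1
Ev 10: PC=5 idx=1 pred=T actual=N -> ctr[1]=2
Ev 11: PC=4 idx=0 pred=T actual=N -> ctr[0]=1
Ev 12: PC=7 idx=3 pred=N actual=N -> ctr[3]=0
Ev 13: PC=7 idx=3 pred=N actual=N -> ctr[3]=0

Answer: 1 2 2 0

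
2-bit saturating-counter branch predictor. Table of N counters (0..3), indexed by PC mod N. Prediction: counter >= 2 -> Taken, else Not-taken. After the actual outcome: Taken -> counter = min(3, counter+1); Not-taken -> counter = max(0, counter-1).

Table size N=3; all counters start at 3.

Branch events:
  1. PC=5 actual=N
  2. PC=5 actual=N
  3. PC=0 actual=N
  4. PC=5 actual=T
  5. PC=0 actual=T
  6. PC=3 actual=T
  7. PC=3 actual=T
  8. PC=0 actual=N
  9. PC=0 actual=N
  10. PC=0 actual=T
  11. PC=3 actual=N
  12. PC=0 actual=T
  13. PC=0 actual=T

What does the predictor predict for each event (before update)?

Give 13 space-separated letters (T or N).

Ev 1: PC=5 idx=2 pred=T actual=N -> ctr[2]=2
Ev 2: PC=5 idx=2 pred=T actual=N -> ctr[2]=1
Ev 3: PC=0 idx=0 pred=T actual=N -> ctr[0]=2
Ev 4: PC=5 idx=2 pred=N actual=T -> ctr[2]=2
Ev 5: PC=0 idx=0 pred=T actual=T -> ctr[0]=3
Ev 6: PC=3 idx=0 pred=T actual=T -> ctr[0]=3
Ev 7: PC=3 idx=0 pred=T actual=T -> ctr[0]=3
Ev 8: PC=0 idx=0 pred=T actual=N -> ctr[0]=2
Ev 9: PC=0 idx=0 pred=T actual=N -> ctr[0]=1
Ev 10: PC=0 idx=0 pred=N actual=T -> ctr[0]=2
Ev 11: PC=3 idx=0 pred=T actual=N -> ctr[0]=1
Ev 12: PC=0 idx=0 pred=N actual=T -> ctr[0]=2
Ev 13: PC=0 idx=0 pred=T actual=T -> ctr[0]=3

Answer: T T T N T T T T T N T N T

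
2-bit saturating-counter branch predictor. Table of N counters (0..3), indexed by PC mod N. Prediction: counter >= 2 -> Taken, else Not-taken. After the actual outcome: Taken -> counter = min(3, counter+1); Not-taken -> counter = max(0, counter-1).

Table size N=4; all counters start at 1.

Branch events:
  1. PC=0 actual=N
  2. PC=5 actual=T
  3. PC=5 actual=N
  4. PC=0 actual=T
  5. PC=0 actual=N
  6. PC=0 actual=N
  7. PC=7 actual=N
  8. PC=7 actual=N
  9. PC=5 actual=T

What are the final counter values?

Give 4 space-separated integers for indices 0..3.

Ev 1: PC=0 idx=0 pred=N actual=N -> ctr[0]=0
Ev 2: PC=5 idx=1 pred=N actual=T -> ctr[1]=2
Ev 3: PC=5 idx=1 pred=T actual=N -> ctr[1]=1
Ev 4: PC=0 idx=0 pred=N actual=T -> ctr[0]=1
Ev 5: PC=0 idx=0 pred=N actual=N -> ctr[0]=0
Ev 6: PC=0 idx=0 pred=N actual=N -> ctr[0]=0
Ev 7: PC=7 idx=3 pred=N actual=N -> ctr[3]=0
Ev 8: PC=7 idx=3 pred=N actual=N -> ctr[3]=0
Ev 9: PC=5 idx=1 pred=N actual=T -> ctr[1]=2

Answer: 0 2 1 0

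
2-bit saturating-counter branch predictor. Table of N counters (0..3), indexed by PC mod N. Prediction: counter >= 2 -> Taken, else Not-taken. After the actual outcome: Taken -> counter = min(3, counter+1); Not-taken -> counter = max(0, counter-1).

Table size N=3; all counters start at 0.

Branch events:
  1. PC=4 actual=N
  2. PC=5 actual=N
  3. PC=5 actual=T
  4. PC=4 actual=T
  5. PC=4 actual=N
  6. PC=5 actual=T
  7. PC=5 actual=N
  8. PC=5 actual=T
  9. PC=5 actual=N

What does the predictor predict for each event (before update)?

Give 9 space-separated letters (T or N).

Answer: N N N N N N T N T

Derivation:
Ev 1: PC=4 idx=1 pred=N actual=N -> ctr[1]=0
Ev 2: PC=5 idx=2 pred=N actual=N -> ctr[2]=0
Ev 3: PC=5 idx=2 pred=N actual=T -> ctr[2]=1
Ev 4: PC=4 idx=1 pred=N actual=T -> ctr[1]=1
Ev 5: PC=4 idx=1 pred=N actual=N -> ctr[1]=0
Ev 6: PC=5 idx=2 pred=N actual=T -> ctr[2]=2
Ev 7: PC=5 idx=2 pred=T actual=N -> ctr[2]=1
Ev 8: PC=5 idx=2 pred=N actual=T -> ctr[2]=2
Ev 9: PC=5 idx=2 pred=T actual=N -> ctr[2]=1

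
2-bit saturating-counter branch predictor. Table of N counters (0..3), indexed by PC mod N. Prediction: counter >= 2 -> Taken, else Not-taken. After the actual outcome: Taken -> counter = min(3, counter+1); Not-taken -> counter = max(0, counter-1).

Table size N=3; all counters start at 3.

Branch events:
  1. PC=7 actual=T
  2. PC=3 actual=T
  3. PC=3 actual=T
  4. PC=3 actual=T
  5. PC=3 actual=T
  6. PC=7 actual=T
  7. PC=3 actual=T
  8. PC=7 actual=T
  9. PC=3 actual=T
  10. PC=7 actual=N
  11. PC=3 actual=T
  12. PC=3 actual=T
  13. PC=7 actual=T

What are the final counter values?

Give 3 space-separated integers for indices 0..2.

Answer: 3 3 3

Derivation:
Ev 1: PC=7 idx=1 pred=T actual=T -> ctr[1]=3
Ev 2: PC=3 idx=0 pred=T actual=T -> ctr[0]=3
Ev 3: PC=3 idx=0 pred=T actual=T -> ctr[0]=3
Ev 4: PC=3 idx=0 pred=T actual=T -> ctr[0]=3
Ev 5: PC=3 idx=0 pred=T actual=T -> ctr[0]=3
Ev 6: PC=7 idx=1 pred=T actual=T -> ctr[1]=3
Ev 7: PC=3 idx=0 pred=T actual=T -> ctr[0]=3
Ev 8: PC=7 idx=1 pred=T actual=T -> ctr[1]=3
Ev 9: PC=3 idx=0 pred=T actual=T -> ctr[0]=3
Ev 10: PC=7 idx=1 pred=T actual=N -> ctr[1]=2
Ev 11: PC=3 idx=0 pred=T actual=T -> ctr[0]=3
Ev 12: PC=3 idx=0 pred=T actual=T -> ctr[0]=3
Ev 13: PC=7 idx=1 pred=T actual=T -> ctr[1]=3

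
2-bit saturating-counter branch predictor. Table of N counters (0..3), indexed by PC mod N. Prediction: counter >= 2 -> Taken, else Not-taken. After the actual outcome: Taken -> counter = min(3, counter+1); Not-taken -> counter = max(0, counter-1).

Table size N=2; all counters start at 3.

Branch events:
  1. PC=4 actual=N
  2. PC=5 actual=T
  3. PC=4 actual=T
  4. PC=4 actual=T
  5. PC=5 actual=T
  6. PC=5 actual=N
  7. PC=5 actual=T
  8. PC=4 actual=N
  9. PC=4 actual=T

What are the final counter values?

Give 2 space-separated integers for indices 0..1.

Ev 1: PC=4 idx=0 pred=T actual=N -> ctr[0]=2
Ev 2: PC=5 idx=1 pred=T actual=T -> ctr[1]=3
Ev 3: PC=4 idx=0 pred=T actual=T -> ctr[0]=3
Ev 4: PC=4 idx=0 pred=T actual=T -> ctr[0]=3
Ev 5: PC=5 idx=1 pred=T actual=T -> ctr[1]=3
Ev 6: PC=5 idx=1 pred=T actual=N -> ctr[1]=2
Ev 7: PC=5 idx=1 pred=T actual=T -> ctr[1]=3
Ev 8: PC=4 idx=0 pred=T actual=N -> ctr[0]=2
Ev 9: PC=4 idx=0 pred=T actual=T -> ctr[0]=3

Answer: 3 3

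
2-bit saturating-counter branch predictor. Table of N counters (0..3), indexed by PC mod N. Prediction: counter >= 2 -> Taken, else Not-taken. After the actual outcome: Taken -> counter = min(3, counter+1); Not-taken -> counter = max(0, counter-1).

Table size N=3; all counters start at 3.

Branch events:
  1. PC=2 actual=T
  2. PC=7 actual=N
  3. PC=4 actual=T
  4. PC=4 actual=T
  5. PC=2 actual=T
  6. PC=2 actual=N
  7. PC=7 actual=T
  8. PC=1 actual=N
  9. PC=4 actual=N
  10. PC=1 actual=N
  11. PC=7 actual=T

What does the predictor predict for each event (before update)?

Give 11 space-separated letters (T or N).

Ev 1: PC=2 idx=2 pred=T actual=T -> ctr[2]=3
Ev 2: PC=7 idx=1 pred=T actual=N -> ctr[1]=2
Ev 3: PC=4 idx=1 pred=T actual=T -> ctr[1]=3
Ev 4: PC=4 idx=1 pred=T actual=T -> ctr[1]=3
Ev 5: PC=2 idx=2 pred=T actual=T -> ctr[2]=3
Ev 6: PC=2 idx=2 pred=T actual=N -> ctr[2]=2
Ev 7: PC=7 idx=1 pred=T actual=T -> ctr[1]=3
Ev 8: PC=1 idx=1 pred=T actual=N -> ctr[1]=2
Ev 9: PC=4 idx=1 pred=T actual=N -> ctr[1]=1
Ev 10: PC=1 idx=1 pred=N actual=N -> ctr[1]=0
Ev 11: PC=7 idx=1 pred=N actual=T -> ctr[1]=1

Answer: T T T T T T T T T N N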